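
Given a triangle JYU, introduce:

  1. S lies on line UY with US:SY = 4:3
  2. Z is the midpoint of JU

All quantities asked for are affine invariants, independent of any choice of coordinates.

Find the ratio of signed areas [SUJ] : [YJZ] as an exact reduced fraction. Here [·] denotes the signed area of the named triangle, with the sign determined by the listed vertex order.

Work in coordinates with J = (0, 0), Y = (1, 0), U = (0, 1).
1. S lies on line UY with US:SY = 4:3 ⇒ S = (4/7, 3/7)
2. Z is the midpoint of JU ⇒ Z = (0, 1/2)
2·[SUJ] = 4/7, 2·[YJZ] = -1/2
[SUJ]:[YJZ] = 4/7:-1/2 = -8/7

[SUJ]:[YJZ] = -8/7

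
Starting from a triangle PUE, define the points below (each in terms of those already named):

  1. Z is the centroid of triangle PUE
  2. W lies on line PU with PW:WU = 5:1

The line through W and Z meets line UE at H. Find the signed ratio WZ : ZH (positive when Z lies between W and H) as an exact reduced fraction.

Set P = (0, 0), U = (1, 0), E = (0, 1); any affine frame gives the same invariant.
1. Z is the centroid of triangle PUE ⇒ Z = (1/3, 1/3)
2. W lies on line PU with PW:WU = 5:1 ⇒ W = (5/6, 0)
line WZ meets UE at H = (4/3, -1/3)
Z = W + t·(H−W) with t = -1, so WZ:ZH = -1:2

WZ:ZH = -1/2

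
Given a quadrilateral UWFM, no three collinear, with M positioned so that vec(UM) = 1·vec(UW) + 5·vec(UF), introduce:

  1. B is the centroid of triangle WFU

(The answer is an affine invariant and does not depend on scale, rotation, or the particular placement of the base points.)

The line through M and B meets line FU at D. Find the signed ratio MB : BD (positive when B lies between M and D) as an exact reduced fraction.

Choose coordinates U = (0, 0), W = (1, 0), F = (0, 1), M = (1, 5).
1. B is the centroid of triangle WFU ⇒ B = (1/3, 1/3)
line MB meets FU at D = (0, -2)
B = M + t·(D−M) with t = 2/3, so MB:BD = 2/3:1/3

MB:BD = 2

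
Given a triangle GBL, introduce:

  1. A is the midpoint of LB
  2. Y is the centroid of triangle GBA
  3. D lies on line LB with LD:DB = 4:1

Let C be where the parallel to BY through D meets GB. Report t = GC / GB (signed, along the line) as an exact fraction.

Work in coordinates with G = (0, 0), B = (1, 0), L = (0, 1).
1. A is the midpoint of LB ⇒ A = (1/2, 1/2)
2. Y is the centroid of triangle GBA ⇒ Y = (1/2, 1/6)
3. D lies on line LB with LD:DB = 4:1 ⇒ D = (4/5, 1/5)
through D parallel to BY: direction (-1/2, 1/6); meets GB at C = (7/5, 0)
C = G + t·(B−G) with t = 7/5

t = 7/5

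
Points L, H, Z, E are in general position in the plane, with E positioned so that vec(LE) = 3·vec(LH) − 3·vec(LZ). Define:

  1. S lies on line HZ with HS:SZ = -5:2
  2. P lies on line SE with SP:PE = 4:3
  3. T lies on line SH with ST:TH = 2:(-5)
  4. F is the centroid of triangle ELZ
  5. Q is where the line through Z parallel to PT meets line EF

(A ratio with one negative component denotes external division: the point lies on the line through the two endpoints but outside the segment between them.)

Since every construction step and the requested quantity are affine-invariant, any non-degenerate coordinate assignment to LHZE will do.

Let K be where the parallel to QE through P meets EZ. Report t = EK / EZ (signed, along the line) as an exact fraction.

t = 1/3

Work in coordinates with L = (0, 0), H = (1, 0), Z = (0, 1), E = (3, -3).
1. S lies on line HZ with HS:SZ = -5:2 ⇒ S = (-2/3, 5/3)
2. P lies on line SE with SP:PE = 4:3 ⇒ P = (10/7, -1)
3. T lies on line SH with ST:TH = 2:(-5) ⇒ T = (-16/9, 25/9)
4. F is the centroid of triangle ELZ ⇒ F = (1, -2/3)
5. Q is where the line through Z parallel to PT meets line EF ⇒ Q = (303/7, -50)
through P parallel to QE: direction (-282/7, 47); meets EZ at K = (2, -5/3)
K = E + t·(Z−E) with t = 1/3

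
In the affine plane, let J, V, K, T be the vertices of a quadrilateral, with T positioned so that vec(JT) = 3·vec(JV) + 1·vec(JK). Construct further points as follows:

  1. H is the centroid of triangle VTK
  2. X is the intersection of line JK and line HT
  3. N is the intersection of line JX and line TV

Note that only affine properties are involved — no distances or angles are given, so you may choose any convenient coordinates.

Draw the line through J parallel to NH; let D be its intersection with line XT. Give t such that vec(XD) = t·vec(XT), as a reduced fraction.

Choose coordinates J = (0, 0), V = (1, 0), K = (0, 1), T = (3, 1).
1. H is the centroid of triangle VTK ⇒ H = (4/3, 2/3)
2. X is the intersection of line JK and line HT ⇒ X = (0, 2/5)
3. N is the intersection of line JX and line TV ⇒ N = (0, -1/2)
through J parallel to NH: direction (4/3, 7/6); meets XT at D = (16/27, 14/27)
D = X + t·(T−X) with t = 16/81

t = 16/81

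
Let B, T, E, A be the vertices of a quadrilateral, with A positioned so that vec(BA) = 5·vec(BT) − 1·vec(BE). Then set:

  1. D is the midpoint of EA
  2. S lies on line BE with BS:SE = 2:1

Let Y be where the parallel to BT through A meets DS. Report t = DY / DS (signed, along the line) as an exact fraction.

t = -3/2

Set B = (0, 0), T = (1, 0), E = (0, 1), A = (5, -1); any affine frame gives the same invariant.
1. D is the midpoint of EA ⇒ D = (5/2, 0)
2. S lies on line BE with BS:SE = 2:1 ⇒ S = (0, 2/3)
through A parallel to BT: direction (1, 0); meets DS at Y = (25/4, -1)
Y = D + t·(S−D) with t = -3/2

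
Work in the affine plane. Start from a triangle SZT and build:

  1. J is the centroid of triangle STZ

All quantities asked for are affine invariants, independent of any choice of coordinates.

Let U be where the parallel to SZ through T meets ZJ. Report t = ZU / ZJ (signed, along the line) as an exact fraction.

t = 3

Set S = (0, 0), Z = (1, 0), T = (0, 1); any affine frame gives the same invariant.
1. J is the centroid of triangle STZ ⇒ J = (1/3, 1/3)
through T parallel to SZ: direction (1, 0); meets ZJ at U = (-1, 1)
U = Z + t·(J−Z) with t = 3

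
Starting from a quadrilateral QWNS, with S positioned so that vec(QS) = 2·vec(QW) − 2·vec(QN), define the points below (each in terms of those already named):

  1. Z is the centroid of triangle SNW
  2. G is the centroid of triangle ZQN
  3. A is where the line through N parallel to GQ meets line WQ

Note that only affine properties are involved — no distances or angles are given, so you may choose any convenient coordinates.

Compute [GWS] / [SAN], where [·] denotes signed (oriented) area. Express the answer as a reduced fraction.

[GWS]:[SAN] = 20/117

Set Q = (0, 0), W = (1, 0), N = (0, 1), S = (2, -2); any affine frame gives the same invariant.
1. Z is the centroid of triangle SNW ⇒ Z = (1, -1/3)
2. G is the centroid of triangle ZQN ⇒ G = (1/3, 2/9)
3. A is where the line through N parallel to GQ meets line WQ ⇒ A = (-3/2, 0)
2·[GWS] = -10/9, 2·[SAN] = -13/2
[GWS]:[SAN] = -10/9:-13/2 = 20/117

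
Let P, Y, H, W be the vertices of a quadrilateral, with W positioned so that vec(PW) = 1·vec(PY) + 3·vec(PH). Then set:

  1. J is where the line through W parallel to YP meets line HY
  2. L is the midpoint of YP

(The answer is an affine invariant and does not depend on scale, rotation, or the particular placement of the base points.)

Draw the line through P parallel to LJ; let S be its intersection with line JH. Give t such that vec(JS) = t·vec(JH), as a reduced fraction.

Work in coordinates with P = (0, 0), Y = (1, 0), H = (0, 1), W = (1, 3).
1. J is where the line through W parallel to YP meets line HY ⇒ J = (-2, 3)
2. L is the midpoint of YP ⇒ L = (1/2, 0)
through P parallel to LJ: direction (-5/2, 3); meets JH at S = (-5, 6)
S = J + t·(H−J) with t = -3/2

t = -3/2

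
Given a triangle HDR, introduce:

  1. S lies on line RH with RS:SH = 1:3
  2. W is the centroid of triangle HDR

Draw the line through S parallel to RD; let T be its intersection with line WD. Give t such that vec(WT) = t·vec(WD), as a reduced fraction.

t = 1/4

Choose coordinates H = (0, 0), D = (1, 0), R = (0, 1).
1. S lies on line RH with RS:SH = 1:3 ⇒ S = (0, 3/4)
2. W is the centroid of triangle HDR ⇒ W = (1/3, 1/3)
through S parallel to RD: direction (1, -1); meets WD at T = (1/2, 1/4)
T = W + t·(D−W) with t = 1/4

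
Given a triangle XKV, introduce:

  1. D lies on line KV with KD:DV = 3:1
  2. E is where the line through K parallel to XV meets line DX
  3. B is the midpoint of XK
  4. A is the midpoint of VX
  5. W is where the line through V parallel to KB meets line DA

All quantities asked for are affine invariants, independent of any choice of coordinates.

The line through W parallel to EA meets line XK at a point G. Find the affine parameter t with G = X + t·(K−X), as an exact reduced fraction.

t = 1/10

Choose coordinates X = (0, 0), K = (1, 0), V = (0, 1).
1. D lies on line KV with KD:DV = 3:1 ⇒ D = (1/4, 3/4)
2. E is where the line through K parallel to XV meets line DX ⇒ E = (1, 3)
3. B is the midpoint of XK ⇒ B = (1/2, 0)
4. A is the midpoint of VX ⇒ A = (0, 1/2)
5. W is where the line through V parallel to KB meets line DA ⇒ W = (1/2, 1)
through W parallel to EA: direction (-1, -5/2); meets XK at G = (1/10, 0)
G = X + t·(K−X) with t = 1/10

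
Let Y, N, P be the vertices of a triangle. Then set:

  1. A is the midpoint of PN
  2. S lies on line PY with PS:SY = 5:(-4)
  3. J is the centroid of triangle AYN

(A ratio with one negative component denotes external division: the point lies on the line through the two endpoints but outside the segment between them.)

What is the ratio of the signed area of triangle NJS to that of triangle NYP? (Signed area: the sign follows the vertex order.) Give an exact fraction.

Set Y = (0, 0), N = (1, 0), P = (0, 1); any affine frame gives the same invariant.
1. A is the midpoint of PN ⇒ A = (1/2, 1/2)
2. S lies on line PY with PS:SY = 5:(-4) ⇒ S = (0, -4)
3. J is the centroid of triangle AYN ⇒ J = (1/2, 1/6)
2·[NJS] = 13/6, 2·[NYP] = -1
[NJS]:[NYP] = 13/6:-1 = -13/6

[NJS]:[NYP] = -13/6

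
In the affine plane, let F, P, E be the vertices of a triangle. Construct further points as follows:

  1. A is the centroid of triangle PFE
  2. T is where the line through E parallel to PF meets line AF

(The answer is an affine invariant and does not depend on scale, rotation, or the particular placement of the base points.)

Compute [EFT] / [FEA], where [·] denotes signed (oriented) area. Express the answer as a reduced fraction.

Choose coordinates F = (0, 0), P = (1, 0), E = (0, 1).
1. A is the centroid of triangle PFE ⇒ A = (1/3, 1/3)
2. T is where the line through E parallel to PF meets line AF ⇒ T = (1, 1)
2·[EFT] = 1, 2·[FEA] = -1/3
[EFT]:[FEA] = 1:-1/3 = -3

[EFT]:[FEA] = -3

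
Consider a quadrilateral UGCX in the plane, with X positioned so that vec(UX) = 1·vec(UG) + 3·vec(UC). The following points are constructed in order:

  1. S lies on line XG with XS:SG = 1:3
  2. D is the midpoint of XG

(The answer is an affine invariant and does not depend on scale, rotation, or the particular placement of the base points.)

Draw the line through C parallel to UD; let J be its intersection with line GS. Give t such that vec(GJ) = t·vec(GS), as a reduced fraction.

t = 10/9

Set U = (0, 0), G = (1, 0), C = (0, 1), X = (1, 3); any affine frame gives the same invariant.
1. S lies on line XG with XS:SG = 1:3 ⇒ S = (1, 9/4)
2. D is the midpoint of XG ⇒ D = (1, 3/2)
through C parallel to UD: direction (1, 3/2); meets GS at J = (1, 5/2)
J = G + t·(S−G) with t = 10/9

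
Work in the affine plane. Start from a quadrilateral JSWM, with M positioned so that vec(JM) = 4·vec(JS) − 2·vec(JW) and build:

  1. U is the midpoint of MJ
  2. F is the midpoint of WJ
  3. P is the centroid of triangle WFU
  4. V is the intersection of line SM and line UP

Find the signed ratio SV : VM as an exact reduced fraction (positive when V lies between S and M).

SV:VM = -1/6

Work in coordinates with J = (0, 0), S = (1, 0), W = (0, 1), M = (4, -2).
1. U is the midpoint of MJ ⇒ U = (2, -1)
2. F is the midpoint of WJ ⇒ F = (0, 1/2)
3. P is the centroid of triangle WFU ⇒ P = (2/3, 1/6)
4. V is the intersection of line SM and line UP ⇒ V = (2/5, 2/5)
V = S + t·(M−S) with t = -1/5, so SV:VM = t:(1−t) = -1/5:6/5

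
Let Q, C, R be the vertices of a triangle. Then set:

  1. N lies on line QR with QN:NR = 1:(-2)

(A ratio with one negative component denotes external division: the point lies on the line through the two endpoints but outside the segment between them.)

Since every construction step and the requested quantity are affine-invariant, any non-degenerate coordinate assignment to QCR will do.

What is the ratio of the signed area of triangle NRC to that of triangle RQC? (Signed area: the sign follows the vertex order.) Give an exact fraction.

[NRC]:[RQC] = -2

Work in coordinates with Q = (0, 0), C = (1, 0), R = (0, 1).
1. N lies on line QR with QN:NR = 1:(-2) ⇒ N = (0, -1)
2·[NRC] = -2, 2·[RQC] = 1
[NRC]:[RQC] = -2:1 = -2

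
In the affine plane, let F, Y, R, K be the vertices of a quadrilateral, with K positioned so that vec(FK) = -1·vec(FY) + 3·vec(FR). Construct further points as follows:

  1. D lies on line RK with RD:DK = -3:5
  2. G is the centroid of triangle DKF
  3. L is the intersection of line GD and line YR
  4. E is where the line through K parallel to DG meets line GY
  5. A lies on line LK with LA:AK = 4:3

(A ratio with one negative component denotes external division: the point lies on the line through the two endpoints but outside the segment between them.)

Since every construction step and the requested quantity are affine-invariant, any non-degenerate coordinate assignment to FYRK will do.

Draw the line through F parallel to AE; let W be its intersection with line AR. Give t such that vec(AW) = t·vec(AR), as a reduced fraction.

t = 121/14

Assign F = (0, 0), Y = (1, 0), R = (0, 1), K = (-1, 3) — the answer is frame-independent, so this choice is without loss of generality.
1. D lies on line RK with RD:DK = -3:5 ⇒ D = (3/2, -2)
2. G is the centroid of triangle DKF ⇒ G = (1/6, 1/3)
3. L is the intersection of line GD and line YR ⇒ L = (-1/2, 3/2)
4. E is where the line through K parallel to DG meets line GY ⇒ E = (17/27, 4/27)
5. A lies on line LK with LA:AK = 4:3 ⇒ A = (-11/14, 33/14)
through F parallel to AE: direction (535/378, -835/378); meets AR at W = (1177/196, -1837/196)
W = A + t·(R−A) with t = 121/14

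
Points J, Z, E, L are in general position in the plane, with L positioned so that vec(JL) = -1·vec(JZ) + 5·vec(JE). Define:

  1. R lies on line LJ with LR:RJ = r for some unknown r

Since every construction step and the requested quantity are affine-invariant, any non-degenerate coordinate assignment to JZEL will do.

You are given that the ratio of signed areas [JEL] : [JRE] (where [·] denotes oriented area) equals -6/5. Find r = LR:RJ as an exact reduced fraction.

r = 1/5

Assign J = (0, 0), Z = (1, 0), E = (0, 1), L = (-1, 5) — the answer is frame-independent, so this choice is without loss of generality.
1. With LR:RJ = r, write λ = r/(r+1) so R = L + λ·(J−L); R is affine-linear in λ
Every point depending on R is an affine combination of R and λ-independent points, so each such coordinate is linear in λ; the λ² term in each signed area is a multiple of (J−L)×(J−L) = 0, so 2·[JEL] and 2·[JRE] are each linear in λ. Evaluating at λ=0 and λ=1:
  2·[JEL] = 1,   2·[JRE] = λ − 1
So [JEL]:[JRE] = (1) / (λ − 1). Setting this equal to -6/5:
  1 = -6/5·(λ − 1)  ⇒  λ = 1/6
Then r = λ/(1−λ) = (1/6)/(5/6) = 1/5. Check: with r = 1/5, R = (-5/6, 25/6) and [JEL]:[JRE] = -6/5 as required.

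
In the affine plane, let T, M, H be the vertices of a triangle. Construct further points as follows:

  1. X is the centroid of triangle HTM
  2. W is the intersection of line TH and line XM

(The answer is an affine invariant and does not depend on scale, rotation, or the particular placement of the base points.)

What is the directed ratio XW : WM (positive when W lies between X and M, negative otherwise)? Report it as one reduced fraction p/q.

XW:WM = -1/3

Work in coordinates with T = (0, 0), M = (1, 0), H = (0, 1).
1. X is the centroid of triangle HTM ⇒ X = (1/3, 1/3)
2. W is the intersection of line TH and line XM ⇒ W = (0, 1/2)
W = X + t·(M−X) with t = -1/2, so XW:WM = t:(1−t) = -1/2:3/2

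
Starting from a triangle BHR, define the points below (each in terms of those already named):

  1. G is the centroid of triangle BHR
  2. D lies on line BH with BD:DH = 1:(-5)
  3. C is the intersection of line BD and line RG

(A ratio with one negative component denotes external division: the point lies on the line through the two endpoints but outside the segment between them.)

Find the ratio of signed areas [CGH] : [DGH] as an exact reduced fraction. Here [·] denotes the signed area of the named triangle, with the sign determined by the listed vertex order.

Assign B = (0, 0), H = (1, 0), R = (0, 1) — the answer is frame-independent, so this choice is without loss of generality.
1. G is the centroid of triangle BHR ⇒ G = (1/3, 1/3)
2. D lies on line BH with BD:DH = 1:(-5) ⇒ D = (-1/4, 0)
3. C is the intersection of line BD and line RG ⇒ C = (1/2, 0)
2·[CGH] = -1/6, 2·[DGH] = -5/12
[CGH]:[DGH] = -1/6:-5/12 = 2/5

[CGH]:[DGH] = 2/5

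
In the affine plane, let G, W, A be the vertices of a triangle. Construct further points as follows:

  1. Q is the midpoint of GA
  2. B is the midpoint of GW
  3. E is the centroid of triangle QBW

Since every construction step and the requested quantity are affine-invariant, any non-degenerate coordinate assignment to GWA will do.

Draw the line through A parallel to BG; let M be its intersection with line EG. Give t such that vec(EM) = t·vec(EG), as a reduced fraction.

t = -5

Work in coordinates with G = (0, 0), W = (1, 0), A = (0, 1).
1. Q is the midpoint of GA ⇒ Q = (0, 1/2)
2. B is the midpoint of GW ⇒ B = (1/2, 0)
3. E is the centroid of triangle QBW ⇒ E = (1/2, 1/6)
through A parallel to BG: direction (-1/2, 0); meets EG at M = (3, 1)
M = E + t·(G−E) with t = -5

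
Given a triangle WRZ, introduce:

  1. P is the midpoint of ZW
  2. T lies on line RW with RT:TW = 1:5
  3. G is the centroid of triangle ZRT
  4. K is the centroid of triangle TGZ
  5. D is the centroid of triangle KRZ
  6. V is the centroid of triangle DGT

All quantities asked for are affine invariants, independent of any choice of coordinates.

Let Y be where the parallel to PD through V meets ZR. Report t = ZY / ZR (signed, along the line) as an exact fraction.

t = 169/231

Work in coordinates with W = (0, 0), R = (1, 0), Z = (0, 1).
1. P is the midpoint of ZW ⇒ P = (0, 1/2)
2. T lies on line RW with RT:TW = 1:5 ⇒ T = (5/6, 0)
3. G is the centroid of triangle ZRT ⇒ G = (11/18, 1/3)
4. K is the centroid of triangle TGZ ⇒ K = (13/27, 4/9)
5. D is the centroid of triangle KRZ ⇒ D = (40/81, 13/27)
6. V is the centroid of triangle DGT ⇒ V = (157/243, 22/81)
through V parallel to PD: direction (40/81, -1/54); meets ZR at Y = (169/231, 62/231)
Y = Z + t·(R−Z) with t = 169/231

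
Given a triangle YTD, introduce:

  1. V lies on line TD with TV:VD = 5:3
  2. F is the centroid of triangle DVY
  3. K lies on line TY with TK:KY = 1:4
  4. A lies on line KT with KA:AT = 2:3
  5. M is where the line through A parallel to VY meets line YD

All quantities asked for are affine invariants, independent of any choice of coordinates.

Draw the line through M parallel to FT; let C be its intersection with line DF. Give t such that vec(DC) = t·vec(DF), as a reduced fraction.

Choose coordinates Y = (0, 0), T = (1, 0), D = (0, 1).
1. V lies on line TD with TV:VD = 5:3 ⇒ V = (3/8, 5/8)
2. F is the centroid of triangle DVY ⇒ F = (1/8, 13/24)
3. K lies on line TY with TK:KY = 1:4 ⇒ K = (4/5, 0)
4. A lies on line KT with KA:AT = 2:3 ⇒ A = (22/25, 0)
5. M is where the line through A parallel to VY meets line YD ⇒ M = (0, -22/15)
through M parallel to FT: direction (7/8, -13/24); meets DF at C = (259/320, -1889/960)
C = D + t·(F−D) with t = 259/40

t = 259/40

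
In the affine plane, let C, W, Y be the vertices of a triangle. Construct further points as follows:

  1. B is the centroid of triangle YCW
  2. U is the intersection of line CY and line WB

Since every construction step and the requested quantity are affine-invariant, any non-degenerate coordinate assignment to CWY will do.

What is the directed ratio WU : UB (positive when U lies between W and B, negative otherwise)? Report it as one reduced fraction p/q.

WU:UB = -3

Work in coordinates with C = (0, 0), W = (1, 0), Y = (0, 1).
1. B is the centroid of triangle YCW ⇒ B = (1/3, 1/3)
2. U is the intersection of line CY and line WB ⇒ U = (0, 1/2)
U = W + t·(B−W) with t = 3/2, so WU:UB = t:(1−t) = 3/2:-1/2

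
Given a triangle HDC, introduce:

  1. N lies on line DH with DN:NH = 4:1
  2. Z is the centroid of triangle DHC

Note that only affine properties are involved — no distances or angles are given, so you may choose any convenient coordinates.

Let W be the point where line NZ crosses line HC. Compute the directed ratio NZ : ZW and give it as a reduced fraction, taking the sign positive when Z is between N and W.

NZ:ZW = -2/5

Work in coordinates with H = (0, 0), D = (1, 0), C = (0, 1).
1. N lies on line DH with DN:NH = 4:1 ⇒ N = (1/5, 0)
2. Z is the centroid of triangle DHC ⇒ Z = (1/3, 1/3)
line NZ meets HC at W = (0, -1/2)
Z = N + t·(W−N) with t = -2/3, so NZ:ZW = -2/3:5/3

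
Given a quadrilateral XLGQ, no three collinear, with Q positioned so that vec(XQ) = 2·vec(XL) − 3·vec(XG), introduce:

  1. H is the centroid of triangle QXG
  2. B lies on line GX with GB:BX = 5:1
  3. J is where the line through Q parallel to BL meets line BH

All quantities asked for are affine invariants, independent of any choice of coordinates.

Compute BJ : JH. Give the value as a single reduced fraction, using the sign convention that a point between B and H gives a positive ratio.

Work in coordinates with X = (0, 0), L = (1, 0), G = (0, 1), Q = (2, -3).
1. H is the centroid of triangle QXG ⇒ H = (2/3, -2/3)
2. B lies on line GX with GB:BX = 5:1 ⇒ B = (0, 1/6)
3. J is where the line through Q parallel to BL meets line BH ⇒ J = (34/13, -121/39)
J = B + t·(H−B) with t = 51/13, so BJ:JH = t:(1−t) = 51/13:-38/13

BJ:JH = -51/38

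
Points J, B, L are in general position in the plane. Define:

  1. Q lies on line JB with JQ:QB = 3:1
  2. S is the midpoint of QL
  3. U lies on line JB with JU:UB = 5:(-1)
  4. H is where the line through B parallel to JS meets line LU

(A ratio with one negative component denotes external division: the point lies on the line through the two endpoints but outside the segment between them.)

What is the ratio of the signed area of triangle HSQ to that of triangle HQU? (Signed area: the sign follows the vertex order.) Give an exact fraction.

[HSQ]:[HQU] = 7/2

Choose coordinates J = (0, 0), B = (1, 0), L = (0, 1).
1. Q lies on line JB with JQ:QB = 3:1 ⇒ Q = (3/4, 0)
2. S is the midpoint of QL ⇒ S = (3/8, 1/2)
3. U lies on line JB with JU:UB = 5:(-1) ⇒ U = (5/4, 0)
4. H is where the line through B parallel to JS meets line LU ⇒ H = (35/32, 1/8)
2·[HSQ] = 7/32, 2·[HQU] = 1/16
[HSQ]:[HQU] = 7/32:1/16 = 7/2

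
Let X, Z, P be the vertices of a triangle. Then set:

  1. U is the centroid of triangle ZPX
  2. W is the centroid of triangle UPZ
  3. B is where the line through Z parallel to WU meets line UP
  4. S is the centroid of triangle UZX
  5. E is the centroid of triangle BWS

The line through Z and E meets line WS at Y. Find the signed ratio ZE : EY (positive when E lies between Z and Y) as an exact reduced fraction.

Set X = (0, 0), Z = (1, 0), P = (0, 1); any affine frame gives the same invariant.
1. U is the centroid of triangle ZPX ⇒ U = (1/3, 1/3)
2. W is the centroid of triangle UPZ ⇒ W = (4/9, 4/9)
3. B is where the line through Z parallel to WU meets line UP ⇒ B = (2/3, -1/3)
4. S is the centroid of triangle UZX ⇒ S = (4/9, 1/9)
5. E is the centroid of triangle BWS ⇒ E = (14/27, 2/27)
line ZE meets WS at Y = (4/9, 10/117)
E = Z + t·(Y−Z) with t = 13/15, so ZE:EY = 13/15:2/15

ZE:EY = 13/2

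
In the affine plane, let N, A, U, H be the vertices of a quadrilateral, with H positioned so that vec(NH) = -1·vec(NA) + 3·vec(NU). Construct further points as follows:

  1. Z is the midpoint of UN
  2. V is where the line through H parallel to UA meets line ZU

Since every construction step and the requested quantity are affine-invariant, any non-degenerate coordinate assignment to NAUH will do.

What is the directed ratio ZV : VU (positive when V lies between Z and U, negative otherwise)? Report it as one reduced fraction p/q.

Choose coordinates N = (0, 0), A = (1, 0), U = (0, 1), H = (-1, 3).
1. Z is the midpoint of UN ⇒ Z = (0, 1/2)
2. V is where the line through H parallel to UA meets line ZU ⇒ V = (0, 2)
V = Z + t·(U−Z) with t = 3, so ZV:VU = t:(1−t) = 3:-2

ZV:VU = -3/2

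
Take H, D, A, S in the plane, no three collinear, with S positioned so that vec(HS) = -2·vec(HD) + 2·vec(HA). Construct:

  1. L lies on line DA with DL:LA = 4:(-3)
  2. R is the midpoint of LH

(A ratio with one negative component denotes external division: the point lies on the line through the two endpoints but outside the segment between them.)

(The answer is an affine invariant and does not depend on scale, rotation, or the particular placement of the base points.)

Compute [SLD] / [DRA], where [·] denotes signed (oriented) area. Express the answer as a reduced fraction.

[SLD]:[DRA] = 8

Set H = (0, 0), D = (1, 0), A = (0, 1), S = (-2, 2); any affine frame gives the same invariant.
1. L lies on line DA with DL:LA = 4:(-3) ⇒ L = (-3, 4)
2. R is the midpoint of LH ⇒ R = (-3/2, 2)
2·[SLD] = -4, 2·[DRA] = -1/2
[SLD]:[DRA] = -4:-1/2 = 8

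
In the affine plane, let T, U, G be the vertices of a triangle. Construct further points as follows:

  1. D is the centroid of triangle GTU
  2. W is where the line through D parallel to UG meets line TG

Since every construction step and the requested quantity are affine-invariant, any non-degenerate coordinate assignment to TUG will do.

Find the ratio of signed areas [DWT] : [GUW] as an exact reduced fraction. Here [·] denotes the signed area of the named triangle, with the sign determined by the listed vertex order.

Choose coordinates T = (0, 0), U = (1, 0), G = (0, 1).
1. D is the centroid of triangle GTU ⇒ D = (1/3, 1/3)
2. W is where the line through D parallel to UG meets line TG ⇒ W = (0, 2/3)
2·[DWT] = 2/9, 2·[GUW] = -1/3
[DWT]:[GUW] = 2/9:-1/3 = -2/3

[DWT]:[GUW] = -2/3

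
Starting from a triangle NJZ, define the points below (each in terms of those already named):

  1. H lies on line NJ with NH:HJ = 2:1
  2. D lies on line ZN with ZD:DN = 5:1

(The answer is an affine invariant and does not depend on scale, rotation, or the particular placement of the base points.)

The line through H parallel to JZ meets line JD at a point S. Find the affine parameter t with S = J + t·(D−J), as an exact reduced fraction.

Set N = (0, 0), J = (1, 0), Z = (0, 1); any affine frame gives the same invariant.
1. H lies on line NJ with NH:HJ = 2:1 ⇒ H = (2/3, 0)
2. D lies on line ZN with ZD:DN = 5:1 ⇒ D = (0, 1/6)
through H parallel to JZ: direction (-1, 1); meets JD at S = (3/5, 1/15)
S = J + t·(D−J) with t = 2/5

t = 2/5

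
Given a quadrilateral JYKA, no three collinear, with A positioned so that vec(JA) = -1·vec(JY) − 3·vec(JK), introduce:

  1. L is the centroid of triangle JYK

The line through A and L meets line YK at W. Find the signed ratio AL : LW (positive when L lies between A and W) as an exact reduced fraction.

AL:LW = 14

Choose coordinates J = (0, 0), Y = (1, 0), K = (0, 1), A = (-1, -3).
1. L is the centroid of triangle JYK ⇒ L = (1/3, 1/3)
line AL meets YK at W = (3/7, 4/7)
L = A + t·(W−A) with t = 14/15, so AL:LW = 14/15:1/15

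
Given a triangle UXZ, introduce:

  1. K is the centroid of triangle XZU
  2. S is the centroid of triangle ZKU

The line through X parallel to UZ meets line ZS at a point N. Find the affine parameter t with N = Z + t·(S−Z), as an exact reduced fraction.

t = 9

Set U = (0, 0), X = (1, 0), Z = (0, 1); any affine frame gives the same invariant.
1. K is the centroid of triangle XZU ⇒ K = (1/3, 1/3)
2. S is the centroid of triangle ZKU ⇒ S = (1/9, 4/9)
through X parallel to UZ: direction (0, 1); meets ZS at N = (1, -4)
N = Z + t·(S−Z) with t = 9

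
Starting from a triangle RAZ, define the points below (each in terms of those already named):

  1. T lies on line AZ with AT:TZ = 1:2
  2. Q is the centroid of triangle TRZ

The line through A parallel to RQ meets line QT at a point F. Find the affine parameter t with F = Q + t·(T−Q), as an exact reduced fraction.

t = 2

Choose coordinates R = (0, 0), A = (1, 0), Z = (0, 1).
1. T lies on line AZ with AT:TZ = 1:2 ⇒ T = (2/3, 1/3)
2. Q is the centroid of triangle TRZ ⇒ Q = (2/9, 4/9)
through A parallel to RQ: direction (2/9, 4/9); meets QT at F = (10/9, 2/9)
F = Q + t·(T−Q) with t = 2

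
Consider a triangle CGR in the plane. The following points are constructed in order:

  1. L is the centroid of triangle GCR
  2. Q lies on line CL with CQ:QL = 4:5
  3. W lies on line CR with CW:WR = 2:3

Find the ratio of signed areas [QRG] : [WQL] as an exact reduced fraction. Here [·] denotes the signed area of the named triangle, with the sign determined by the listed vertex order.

Set C = (0, 0), G = (1, 0), R = (0, 1); any affine frame gives the same invariant.
1. L is the centroid of triangle GCR ⇒ L = (1/3, 1/3)
2. Q lies on line CL with CQ:QL = 4:5 ⇒ Q = (4/27, 4/27)
3. W lies on line CR with CW:WR = 2:3 ⇒ W = (0, 2/5)
2·[QRG] = -19/27, 2·[WQL] = 2/27
[QRG]:[WQL] = -19/27:2/27 = -19/2

[QRG]:[WQL] = -19/2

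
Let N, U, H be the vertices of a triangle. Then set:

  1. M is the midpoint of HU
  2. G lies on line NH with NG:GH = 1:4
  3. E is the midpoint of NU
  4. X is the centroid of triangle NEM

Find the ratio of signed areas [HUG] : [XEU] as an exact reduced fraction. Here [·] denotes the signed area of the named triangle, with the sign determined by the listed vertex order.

[HUG]:[XEU] = -48/5

Set N = (0, 0), U = (1, 0), H = (0, 1); any affine frame gives the same invariant.
1. M is the midpoint of HU ⇒ M = (1/2, 1/2)
2. G lies on line NH with NG:GH = 1:4 ⇒ G = (0, 1/5)
3. E is the midpoint of NU ⇒ E = (1/2, 0)
4. X is the centroid of triangle NEM ⇒ X = (1/3, 1/6)
2·[HUG] = -4/5, 2·[XEU] = 1/12
[HUG]:[XEU] = -4/5:1/12 = -48/5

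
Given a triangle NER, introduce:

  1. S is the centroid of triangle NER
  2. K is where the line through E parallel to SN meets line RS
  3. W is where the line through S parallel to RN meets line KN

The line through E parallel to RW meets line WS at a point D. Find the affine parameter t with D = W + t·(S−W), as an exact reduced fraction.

t = 5

Work in coordinates with N = (0, 0), E = (1, 0), R = (0, 1).
1. S is the centroid of triangle NER ⇒ S = (1/3, 1/3)
2. K is where the line through E parallel to SN meets line RS ⇒ K = (2/3, -1/3)
3. W is where the line through S parallel to RN meets line KN ⇒ W = (1/3, -1/6)
through E parallel to RW: direction (1/3, -7/6); meets WS at D = (1/3, 7/3)
D = W + t·(S−W) with t = 5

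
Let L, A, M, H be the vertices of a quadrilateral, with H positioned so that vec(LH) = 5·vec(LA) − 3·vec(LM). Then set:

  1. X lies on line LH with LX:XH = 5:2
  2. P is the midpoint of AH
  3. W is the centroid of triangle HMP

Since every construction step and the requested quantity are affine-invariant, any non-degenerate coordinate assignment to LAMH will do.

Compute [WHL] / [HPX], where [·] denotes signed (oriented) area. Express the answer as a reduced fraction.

Set L = (0, 0), A = (1, 0), M = (0, 1), H = (5, -3); any affine frame gives the same invariant.
1. X lies on line LH with LX:XH = 5:2 ⇒ X = (25/7, -15/7)
2. P is the midpoint of AH ⇒ P = (3, -3/2)
3. W is the centroid of triangle HMP ⇒ W = (8/3, -7/6)
2·[WHL] = -13/6, 2·[HPX] = 3/7
[WHL]:[HPX] = -13/6:3/7 = -91/18

[WHL]:[HPX] = -91/18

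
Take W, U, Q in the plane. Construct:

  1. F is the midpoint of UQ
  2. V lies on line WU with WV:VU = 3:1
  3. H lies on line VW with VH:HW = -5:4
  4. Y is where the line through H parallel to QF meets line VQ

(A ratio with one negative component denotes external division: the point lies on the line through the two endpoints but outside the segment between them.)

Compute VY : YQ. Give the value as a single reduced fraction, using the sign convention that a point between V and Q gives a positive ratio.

Work in coordinates with W = (0, 0), U = (1, 0), Q = (0, 1).
1. F is the midpoint of UQ ⇒ F = (1/2, 1/2)
2. V lies on line WU with WV:VU = 3:1 ⇒ V = (3/4, 0)
3. H lies on line VW with VH:HW = -5:4 ⇒ H = (-3, 0)
4. Y is where the line through H parallel to QF meets line VQ ⇒ Y = (12, -15)
Y = V + t·(Q−V) with t = -15, so VY:YQ = t:(1−t) = -15:16

VY:YQ = -15/16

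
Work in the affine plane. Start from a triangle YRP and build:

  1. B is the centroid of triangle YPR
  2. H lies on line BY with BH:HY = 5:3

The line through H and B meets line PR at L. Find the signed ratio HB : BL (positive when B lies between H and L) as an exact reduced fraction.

HB:BL = 5/4

Assign Y = (0, 0), R = (1, 0), P = (0, 1) — the answer is frame-independent, so this choice is without loss of generality.
1. B is the centroid of triangle YPR ⇒ B = (1/3, 1/3)
2. H lies on line BY with BH:HY = 5:3 ⇒ H = (1/8, 1/8)
line HB meets PR at L = (1/2, 1/2)
B = H + t·(L−H) with t = 5/9, so HB:BL = 5/9:4/9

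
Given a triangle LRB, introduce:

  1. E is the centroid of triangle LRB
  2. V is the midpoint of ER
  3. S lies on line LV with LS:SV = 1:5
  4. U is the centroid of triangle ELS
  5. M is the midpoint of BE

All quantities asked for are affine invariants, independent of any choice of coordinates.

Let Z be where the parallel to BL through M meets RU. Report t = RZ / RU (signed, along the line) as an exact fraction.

t = 45/46

Assign L = (0, 0), R = (1, 0), B = (0, 1) — the answer is frame-independent, so this choice is without loss of generality.
1. E is the centroid of triangle LRB ⇒ E = (1/3, 1/3)
2. V is the midpoint of ER ⇒ V = (2/3, 1/6)
3. S lies on line LV with LS:SV = 1:5 ⇒ S = (1/9, 1/36)
4. U is the centroid of triangle ELS ⇒ U = (4/27, 13/108)
5. M is the midpoint of BE ⇒ M = (1/6, 2/3)
through M parallel to BL: direction (0, -1); meets RU at Z = (1/6, 65/552)
Z = R + t·(U−R) with t = 45/46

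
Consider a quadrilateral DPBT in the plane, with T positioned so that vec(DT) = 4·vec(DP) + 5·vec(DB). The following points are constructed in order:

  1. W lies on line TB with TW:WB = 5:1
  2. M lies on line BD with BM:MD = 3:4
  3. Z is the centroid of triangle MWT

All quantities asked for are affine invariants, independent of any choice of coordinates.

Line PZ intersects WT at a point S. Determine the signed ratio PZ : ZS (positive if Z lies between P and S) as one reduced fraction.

PZ:ZS = 13

Choose coordinates D = (0, 0), P = (1, 0), B = (0, 1), T = (4, 5).
1. W lies on line TB with TW:WB = 5:1 ⇒ W = (2/3, 5/3)
2. M lies on line BD with BM:MD = 3:4 ⇒ M = (0, 4/7)
3. Z is the centroid of triangle MWT ⇒ Z = (14/9, 152/63)
line PZ meets WT at S = (187/117, 304/117)
Z = P + t·(S−P) with t = 13/14, so PZ:ZS = 13/14:1/14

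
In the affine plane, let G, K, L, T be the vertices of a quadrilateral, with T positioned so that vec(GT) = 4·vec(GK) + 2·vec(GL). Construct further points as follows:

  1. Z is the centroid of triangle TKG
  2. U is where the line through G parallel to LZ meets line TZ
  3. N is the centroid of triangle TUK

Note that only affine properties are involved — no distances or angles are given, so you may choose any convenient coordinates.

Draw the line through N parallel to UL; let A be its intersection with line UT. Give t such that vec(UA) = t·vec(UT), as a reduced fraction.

t = 145/378

Work in coordinates with G = (0, 0), K = (1, 0), L = (0, 1), T = (4, 2).
1. Z is the centroid of triangle TKG ⇒ Z = (5/3, 2/3)
2. U is where the line through G parallel to LZ meets line TZ ⇒ U = (10/27, -2/27)
3. N is the centroid of triangle TUK ⇒ N = (145/81, 52/81)
through N parallel to UL: direction (-10/27, 29/27); meets UT at A = (1285/729, 526/729)
A = U + t·(T−U) with t = 145/378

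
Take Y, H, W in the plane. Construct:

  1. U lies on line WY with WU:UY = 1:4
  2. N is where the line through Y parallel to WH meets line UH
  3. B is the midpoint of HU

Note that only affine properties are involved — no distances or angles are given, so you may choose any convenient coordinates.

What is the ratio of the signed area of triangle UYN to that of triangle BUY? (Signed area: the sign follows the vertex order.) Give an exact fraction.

[UYN]:[BUY] = -8

Assign Y = (0, 0), H = (1, 0), W = (0, 1) — the answer is frame-independent, so this choice is without loss of generality.
1. U lies on line WY with WU:UY = 1:4 ⇒ U = (0, 4/5)
2. N is where the line through Y parallel to WH meets line UH ⇒ N = (-4, 4)
3. B is the midpoint of HU ⇒ B = (1/2, 2/5)
2·[UYN] = -16/5, 2·[BUY] = 2/5
[UYN]:[BUY] = -16/5:2/5 = -8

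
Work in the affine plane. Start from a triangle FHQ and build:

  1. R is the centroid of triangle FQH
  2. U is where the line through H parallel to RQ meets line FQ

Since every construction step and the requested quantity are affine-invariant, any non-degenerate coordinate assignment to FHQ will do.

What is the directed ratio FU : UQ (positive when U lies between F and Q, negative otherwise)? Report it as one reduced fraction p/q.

Choose coordinates F = (0, 0), H = (1, 0), Q = (0, 1).
1. R is the centroid of triangle FQH ⇒ R = (1/3, 1/3)
2. U is where the line through H parallel to RQ meets line FQ ⇒ U = (0, 2)
U = F + t·(Q−F) with t = 2, so FU:UQ = t:(1−t) = 2:-1

FU:UQ = -2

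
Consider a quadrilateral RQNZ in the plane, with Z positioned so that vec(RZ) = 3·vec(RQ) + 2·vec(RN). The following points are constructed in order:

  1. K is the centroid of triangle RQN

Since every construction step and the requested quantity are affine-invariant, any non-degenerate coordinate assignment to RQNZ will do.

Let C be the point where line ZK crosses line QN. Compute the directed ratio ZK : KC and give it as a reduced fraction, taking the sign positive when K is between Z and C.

Assign R = (0, 0), Q = (1, 0), N = (0, 1), Z = (3, 2) — the answer is frame-independent, so this choice is without loss of generality.
1. K is the centroid of triangle RQN ⇒ K = (1/3, 1/3)
line ZK meets QN at C = (7/13, 6/13)
K = Z + t·(C−Z) with t = 13/12, so ZK:KC = 13/12:-1/12

ZK:KC = -13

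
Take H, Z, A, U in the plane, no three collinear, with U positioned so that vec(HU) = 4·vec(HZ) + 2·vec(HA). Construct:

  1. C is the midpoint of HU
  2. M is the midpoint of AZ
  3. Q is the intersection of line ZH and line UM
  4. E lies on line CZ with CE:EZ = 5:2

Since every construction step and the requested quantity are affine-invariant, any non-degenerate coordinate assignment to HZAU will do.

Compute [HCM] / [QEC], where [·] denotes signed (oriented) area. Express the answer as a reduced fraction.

[HCM]:[QEC] = 21/50

Set H = (0, 0), Z = (1, 0), A = (0, 1), U = (4, 2); any affine frame gives the same invariant.
1. C is the midpoint of HU ⇒ C = (2, 1)
2. M is the midpoint of AZ ⇒ M = (1/2, 1/2)
3. Q is the intersection of line ZH and line UM ⇒ Q = (-2/3, 0)
4. E lies on line CZ with CE:EZ = 5:2 ⇒ E = (9/7, 2/7)
2·[HCM] = 1/2, 2·[QEC] = 25/21
[HCM]:[QEC] = 1/2:25/21 = 21/50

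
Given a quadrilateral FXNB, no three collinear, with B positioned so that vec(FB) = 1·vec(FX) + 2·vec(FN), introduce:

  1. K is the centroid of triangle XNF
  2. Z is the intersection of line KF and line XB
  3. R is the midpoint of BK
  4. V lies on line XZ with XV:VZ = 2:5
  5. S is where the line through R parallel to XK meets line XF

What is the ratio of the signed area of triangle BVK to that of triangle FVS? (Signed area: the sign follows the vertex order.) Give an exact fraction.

Assign F = (0, 0), X = (1, 0), N = (0, 1), B = (1, 2) — the answer is frame-independent, so this choice is without loss of generality.
1. K is the centroid of triangle XNF ⇒ K = (1/3, 1/3)
2. Z is the intersection of line KF and line XB ⇒ Z = (1, 1)
3. R is the midpoint of BK ⇒ R = (2/3, 7/6)
4. V lies on line XZ with XV:VZ = 2:5 ⇒ V = (1, 2/7)
5. S is where the line through R parallel to XK meets line XF ⇒ S = (3, 0)
2·[BVK] = -8/7, 2·[FVS] = -6/7
[BVK]:[FVS] = -8/7:-6/7 = 4/3

[BVK]:[FVS] = 4/3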